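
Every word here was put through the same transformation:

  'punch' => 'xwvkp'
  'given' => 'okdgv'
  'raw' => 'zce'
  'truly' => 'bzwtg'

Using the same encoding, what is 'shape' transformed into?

The shift depends on letter class: consonant p→x is +8, but vowel u→w is +2. Vowels shift forward by 2 and consonants shift forward by 8.
On shape: s(cons)+8=a, h(cons)+8=p, a(vowel)+2=c, p(cons)+8=x, e(vowel)+2=g.

apcxg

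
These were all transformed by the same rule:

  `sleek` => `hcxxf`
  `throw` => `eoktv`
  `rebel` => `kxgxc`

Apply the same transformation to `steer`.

s(18)→h(7) and l(11)→c(2) fit y≡23x+9 (mod 26); the inverse of 23 mod 26 is 17. This is an affine cipher: with a=0,…,z=25, each position x becomes (23x+9) mod 26.
For steer: s(18)→23·18+9≡7=h; t(19)→23·19+9≡4=e; e(4)→23·4+9≡23=x; e(4)→23·4+9≡23=x; r(17)→23·17+9≡10=k (all mod 26).

hexxk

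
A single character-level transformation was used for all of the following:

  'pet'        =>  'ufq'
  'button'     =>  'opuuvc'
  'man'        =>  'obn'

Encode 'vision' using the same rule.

opjtjw

The word is reversed, then every letter is shifted forward by 1.
For vision: reverse → noisiv; then shift: n+1=o, o+1=p, i+1=j, s+1=t, i+1=j, v+1=w.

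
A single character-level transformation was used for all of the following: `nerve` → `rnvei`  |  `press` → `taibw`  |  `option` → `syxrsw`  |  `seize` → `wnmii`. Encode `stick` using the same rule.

wcmlo

Shifts by position in nerve: pos 0: n→r (+4), pos 1: e→n (+9), pos 2: r→v (+4), pos 3: v→e (+9) — repeating every 2. A repeating key of period 2 is used — shifts +4, +9 over and over.
For stick: s+4=w, t+9=c, i+4=m, c+9=l, k+4=o.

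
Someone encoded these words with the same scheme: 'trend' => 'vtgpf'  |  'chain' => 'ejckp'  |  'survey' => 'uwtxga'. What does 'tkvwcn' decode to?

ritual

Every letter moves 2 places later in the alphabet, wrapping around z→a.
Decoding tkvwcn: t−2=r, k−2=i, v−2=t, w−2=u, c−2=a, n−2=l.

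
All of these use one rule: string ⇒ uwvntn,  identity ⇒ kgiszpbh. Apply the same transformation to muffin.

In string: s→u is +2, t→w is +3, r→v is +4, i→n is +5 — the shift increases by 1 each position. The shift increases by 1 at each position, starting from +2: 2, 3, 4, ….
For muffin: m+2=o, u+3=x, f+4=j, f+5=k, i+6=o, n+7=u.

oxjkou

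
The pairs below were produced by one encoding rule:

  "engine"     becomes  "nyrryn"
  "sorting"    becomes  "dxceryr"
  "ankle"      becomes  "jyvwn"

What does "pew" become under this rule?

anh

The shift depends on letter class: consonant n→y is +11, but vowel e→n is +9. Vowels shift forward by 9 and consonants shift forward by 11.
For pew: p(cons)+11=a, e(vowel)+9=n, w(cons)+11=h.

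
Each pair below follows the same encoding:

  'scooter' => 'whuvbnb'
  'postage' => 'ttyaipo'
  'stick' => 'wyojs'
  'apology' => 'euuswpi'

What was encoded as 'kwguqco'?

Each letter shifts forward by (position + 4), i.e. 4, 5, 6, … — the shift grows by one for each successive letter.
Reversing it on kwguqco: k−4=g, w−5=r, g−6=a, u−7=n, q−8=i, c−9=t, o−10=e.

granite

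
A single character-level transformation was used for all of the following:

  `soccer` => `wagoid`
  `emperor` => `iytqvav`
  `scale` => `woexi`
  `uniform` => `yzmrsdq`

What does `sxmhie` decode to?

Shifts by position in soccer: pos 0: s→w (+4), pos 1: o→a (+12), pos 2: c→g (+4), pos 3: c→o (+12) — repeating every 2. The shifts repeat in a cycle of length 2: positions 0,1,… shift by +4, +12, then the pattern repeats.
Undoing it on sxmhie: s−4=o, x−12=l, m−4=i, h−12=v, i−4=e, e−12=s.

olives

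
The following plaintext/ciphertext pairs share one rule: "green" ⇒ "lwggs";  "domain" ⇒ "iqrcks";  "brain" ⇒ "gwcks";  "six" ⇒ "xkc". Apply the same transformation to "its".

kyx

The rule splits by letter class: vowels +2, consonants +5.
For its: i(vowel)+2=k, t(cons)+5=y, s(cons)+5=x.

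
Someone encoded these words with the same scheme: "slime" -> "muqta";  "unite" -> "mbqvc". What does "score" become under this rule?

mzwka

The output letters match the input read backwards, each shifted +8: slime reversed is emils. The word is reversed, then every letter is shifted forward by 8.
On score: reverse → erocs; then shift: e+8=m, r+8=z, o+8=w, c+8=k, s+8=a.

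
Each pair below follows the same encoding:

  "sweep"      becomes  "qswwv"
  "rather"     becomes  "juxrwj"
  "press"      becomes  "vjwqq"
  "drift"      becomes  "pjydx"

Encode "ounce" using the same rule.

s(18)→q(16) and w(22)→s(18) fit y≡7x+20 (mod 26); the inverse of 7 mod 26 is 15. Each letter's alphabet position (a=0..z=25) is mapped through 7·x+20 mod 26 — an affine cipher.
On ounce: o(14)→7·14+20≡14=o; u(20)→7·20+20≡4=e; n(13)→7·13+20≡7=h; c(2)→7·2+20≡8=i; e(4)→7·4+20≡22=w (all mod 26).

oehiw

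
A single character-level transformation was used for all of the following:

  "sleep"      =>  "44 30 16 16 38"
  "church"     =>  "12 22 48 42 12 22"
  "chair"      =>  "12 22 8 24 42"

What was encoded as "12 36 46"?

cot

s(#19)→44 and l(#12)→30: differences scale by 2, so n = 2·pos + 6. The formula is n = 2×(alphabet index, a=1) + 6.
Undoing it on 12 36 46: 12→(12−6)÷2=3=c, 36→(36−6)÷2=15=o, 46→(46−6)÷2=20=t.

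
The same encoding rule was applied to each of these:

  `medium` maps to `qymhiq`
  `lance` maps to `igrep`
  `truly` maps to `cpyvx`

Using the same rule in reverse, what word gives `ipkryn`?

jungle

The output letters match the input read backwards, each shifted +4: medium reversed is muidem. The word is reversed, then every letter is shifted forward by 4.
Decoding ipkryn: shift back: i−4=e, p−4=l, k−4=g, r−4=n, y−4=u, n−4=j → elgnuj; then reverse → jungle.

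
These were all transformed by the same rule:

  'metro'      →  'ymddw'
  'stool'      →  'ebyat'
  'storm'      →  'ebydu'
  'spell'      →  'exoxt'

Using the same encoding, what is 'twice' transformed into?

Shifts by position in metro: pos 0: m→y (+12), pos 1: e→m (+8), pos 2: t→d (+10), pos 3: r→d (+12), pos 4: o→w (+8) — repeating every 3. It's a Vigenère-style cipher with numeric key [12,8,10]: position i shifts by key[i mod 3].
Applying it to twice: t+12=f, w+8=e, i+10=s, c+12=o, e+8=m.

fesom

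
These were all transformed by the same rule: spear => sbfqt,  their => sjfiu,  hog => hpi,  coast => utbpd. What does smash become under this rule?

itbnt

Two steps: reverse the string, then apply a Caesar shift of +1.
For smash: reverse → hsams; then shift: h+1=i, s+1=t, a+1=b, m+1=n, s+1=t.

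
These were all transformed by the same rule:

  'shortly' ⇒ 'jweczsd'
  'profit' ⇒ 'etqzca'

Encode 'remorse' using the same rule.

pdczxpc

The output letters match the input read backwards, each shifted +11: shortly reversed is yltrohs. Two steps: reverse the string, then apply a Caesar shift of +11.
For remorse: reverse → esromer; then shift: e+11=p, s+11=d, r+11=c, o+11=z, m+11=x, e+11=p, r+11=c.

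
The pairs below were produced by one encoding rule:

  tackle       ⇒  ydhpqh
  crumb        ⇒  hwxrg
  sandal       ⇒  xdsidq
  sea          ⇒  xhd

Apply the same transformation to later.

Two shifts are in play — +3 for a/e/i/o/u, +5 for every other letter.
On later: l(cons)+5=q, a(vowel)+3=d, t(cons)+5=y, e(vowel)+3=h, r(cons)+5=w.

qdyhw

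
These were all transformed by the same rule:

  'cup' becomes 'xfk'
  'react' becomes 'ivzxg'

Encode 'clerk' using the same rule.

Each letter is replaced by its mirror in the alphabet: a↔z, b↔y, c↔x, and so on (the Atbash cipher).
For clerk: c↔x, l↔o, e↔v, r↔i, k↔p.

xovip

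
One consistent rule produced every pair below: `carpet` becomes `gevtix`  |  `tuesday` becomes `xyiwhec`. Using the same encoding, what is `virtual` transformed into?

zmvxyep

Each letter is shifted forward by 4 in the alphabet (a Caesar shift of +4).
For virtual: v+4=z, i+4=m, r+4=v, t+4=x, u+4=y, a+4=e, l+4=p.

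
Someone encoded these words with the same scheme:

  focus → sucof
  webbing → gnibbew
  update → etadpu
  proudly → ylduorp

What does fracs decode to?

scarf

The output letters match the input read backwards: focus reversed is sucof. The word is simply reversed.
Undoing it on fracs: then reverse → scarf.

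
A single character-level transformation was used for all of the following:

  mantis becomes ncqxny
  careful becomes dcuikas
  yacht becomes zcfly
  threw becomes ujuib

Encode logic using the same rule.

In mantis: m→n is +1, a→c is +2, n→q is +3, t→x is +4 — the shift increases by 1 each position. Letter i (0-indexed) is shifted by i+1, so successive shifts are 1, 2, 3, ….
For logic: l+1=m, o+2=q, g+3=j, i+4=m, c+5=h.

mqjmh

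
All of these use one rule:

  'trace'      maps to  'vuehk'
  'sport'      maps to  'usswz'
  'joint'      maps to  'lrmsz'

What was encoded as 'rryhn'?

pouch

Letter i (0-indexed) is shifted by i+2, so successive shifts are 2, 3, 4, ….
Undoing it on rryhn: r−2=p, r−3=o, y−4=u, h−5=c, n−6=h.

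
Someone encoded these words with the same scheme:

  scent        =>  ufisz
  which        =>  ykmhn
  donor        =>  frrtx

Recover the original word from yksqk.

whole

Letter i (0-indexed) is shifted by i+2, so successive shifts are 2, 3, 4, ….
Reversing it on yksqk: y−2=w, k−3=h, s−4=o, q−5=l, k−6=e.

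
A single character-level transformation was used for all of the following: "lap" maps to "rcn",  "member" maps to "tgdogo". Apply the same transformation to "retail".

The output letters match the input read backwards, each shifted +2: lap reversed is pal. Read the word backwards and shift each letter +2.
On retail: reverse → liater; then shift: l+2=n, i+2=k, a+2=c, t+2=v, e+2=g, r+2=t.

nkcvgt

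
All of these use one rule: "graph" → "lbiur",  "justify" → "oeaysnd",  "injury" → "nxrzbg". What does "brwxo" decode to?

whose

It's a Vigenère-style cipher with numeric key [5,10,8]: position i shifts by key[i mod 3].
Undoing it on brwxo: b−5=w, r−10=h, w−8=o, x−5=s, o−10=e.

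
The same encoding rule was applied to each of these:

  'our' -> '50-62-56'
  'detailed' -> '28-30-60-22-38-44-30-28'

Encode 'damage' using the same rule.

28-22-46-22-34-30

o(#15)→50 and u(#21)→62: differences scale by 2, so n = 2·pos + 20. With a=1..z=26, the number is 2·pos + 20.
On damage: d=4→28, a=1→22, m=13→46, a=1→22, g=7→34, e=5→30.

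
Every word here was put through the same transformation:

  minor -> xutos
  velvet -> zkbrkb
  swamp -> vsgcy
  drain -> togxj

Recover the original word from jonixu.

orchid

The output letters match the input read backwards, each shifted +6: minor reversed is ronim. Two steps: reverse the string, then apply a Caesar shift of +6.
Undoing it on jonixu: shift back: j−6=d, o−6=i, n−6=h, i−6=c, x−6=r, u−6=o → dihcro; then reverse → orchid.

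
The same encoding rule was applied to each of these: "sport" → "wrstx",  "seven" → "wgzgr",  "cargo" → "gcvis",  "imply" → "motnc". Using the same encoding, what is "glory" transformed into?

knstc

Shifts by position in sport: pos 0: s→w (+4), pos 1: p→r (+2), pos 2: o→s (+4), pos 3: r→t (+2) — repeating every 2. It's a Vigenère-style cipher with numeric key [4,2]: position i shifts by key[i mod 2].
For glory: g+4=k, l+2=n, o+4=s, r+2=t, y+4=c.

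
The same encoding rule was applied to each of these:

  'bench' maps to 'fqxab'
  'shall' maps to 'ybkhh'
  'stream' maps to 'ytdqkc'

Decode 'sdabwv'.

orchid

b(1)→f(5) and e(4)→q(16) fit y≡21x+10 (mod 26); the inverse of 21 mod 26 is 5. Each letter's alphabet position (a=0..z=25) is mapped through 21·x+10 mod 26 — an affine cipher.
Reversing it on sdabwv: s(18)→5·(18−10)≡14=o; d(3)→5·(3−10)≡17=r; a(0)→5·(0−10)≡2=c; b(1)→5·(1−10)≡7=h; w(22)→5·(22−10)≡8=i; v(21)→5·(21−10)≡3=d (all mod 26).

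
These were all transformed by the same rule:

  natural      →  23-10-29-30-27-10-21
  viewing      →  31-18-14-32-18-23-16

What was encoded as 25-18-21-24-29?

Each letter is replaced by its alphabet position (a=1..z=26) + 9.
Decoding 25-18-21-24-29: 25→(25−9)÷1=16=p, 18→(18−9)÷1=9=i, 21→(21−9)÷1=12=l, 24→(24−9)÷1=15=o, 29→(29−9)÷1=20=t.

pilot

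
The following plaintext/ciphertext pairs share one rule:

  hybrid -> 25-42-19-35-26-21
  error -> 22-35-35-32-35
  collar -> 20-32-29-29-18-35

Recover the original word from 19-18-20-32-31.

h is letter #8 and maps to 25: an offset of 17. Each letter is replaced by its alphabet position (a=1..z=26) + 17.
Undoing it on 19-18-20-32-31: 19→(19−17)÷1=2=b, 18→(18−17)÷1=1=a, 20→(20−17)÷1=3=c, 32→(32−17)÷1=15=o, 31→(31−17)÷1=14=n.

bacon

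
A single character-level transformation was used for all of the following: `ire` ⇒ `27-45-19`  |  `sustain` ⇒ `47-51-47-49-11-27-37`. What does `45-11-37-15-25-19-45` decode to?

rancher

i(#9)→27 and r(#18)→45: differences scale by 2, so n = 2·pos + 9. Each letter becomes 2×(its alphabet position, a=1..z=26) + 9.
Reversing it on 45-11-37-15-25-19-45: 45→(45−9)÷2=18=r, 11→(11−9)÷2=1=a, 37→(37−9)÷2=14=n, 15→(15−9)÷2=3=c, 25→(25−9)÷2=8=h, 19→(19−9)÷2=5=e, 45→(45−9)÷2=18=r.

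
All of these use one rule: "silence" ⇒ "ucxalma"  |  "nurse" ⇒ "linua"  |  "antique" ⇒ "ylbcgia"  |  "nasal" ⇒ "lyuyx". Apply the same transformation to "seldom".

uaxtse

s(18)→u(20) and i(8)→c(2) fit y≡7x+24 (mod 26); the inverse of 7 mod 26 is 15. This is an affine cipher: with a=0,…,z=25, each position x becomes (7x+24) mod 26.
For seldom: s(18)→7·18+24≡20=u; e(4)→7·4+24≡0=a; l(11)→7·11+24≡23=x; d(3)→7·3+24≡19=t; o(14)→7·14+24≡18=s; m(12)→7·12+24≡4=e (all mod 26).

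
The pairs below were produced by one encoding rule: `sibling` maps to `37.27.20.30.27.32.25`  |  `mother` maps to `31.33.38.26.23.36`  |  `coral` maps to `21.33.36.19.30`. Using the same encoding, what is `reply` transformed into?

s is letter #19 and maps to 37: an offset of 18. The number is (letter's place in the alphabet, a=1) + 18.
For reply: r=18→36, e=5→23, p=16→34, l=12→30, y=25→43.

36.23.34.30.43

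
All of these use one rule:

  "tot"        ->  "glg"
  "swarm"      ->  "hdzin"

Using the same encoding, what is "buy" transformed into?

yfb

This is the alphabet-reversal cipher (Atbash): a becomes z, b becomes y, etc.
Applying it to buy: b↔y, u↔f, y↔b.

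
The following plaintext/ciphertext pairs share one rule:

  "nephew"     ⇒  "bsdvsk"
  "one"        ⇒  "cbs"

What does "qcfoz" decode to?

coral

Compare letters: n→b is +14, e→s is +14, p→d is +14 — a constant shift. Each letter is shifted forward by 14 in the alphabet (a Caesar shift of +14).
Undoing it on qcfoz: q−14=c, c−14=o, f−14=r, o−14=a, z−14=l.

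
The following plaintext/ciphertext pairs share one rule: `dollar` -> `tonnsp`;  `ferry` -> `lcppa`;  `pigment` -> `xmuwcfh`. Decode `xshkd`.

d(3)→t(19) and o(14)→o(14) fit y≡9x+18 (mod 26); the inverse of 9 mod 26 is 3. Each letter's alphabet position (a=0..z=25) is mapped through 9·x+18 mod 26 — an affine cipher.
Undoing it on xshkd: x(23)→3·(23−18)≡15=p; s(18)→3·(18−18)≡0=a; h(7)→3·(7−18)≡19=t; k(10)→3·(10−18)≡2=c; d(3)→3·(3−18)≡7=h (all mod 26).

patch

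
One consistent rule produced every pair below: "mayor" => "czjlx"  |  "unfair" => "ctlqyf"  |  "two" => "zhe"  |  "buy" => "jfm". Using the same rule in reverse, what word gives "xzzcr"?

The output letters match the input read backwards, each shifted +11: mayor reversed is royam. Read the word backwards and shift each letter +11.
Reversing it on xzzcr: shift back: x−11=m, z−11=o, z−11=o, c−11=r, r−11=g → moorg; then reverse → groom.

groom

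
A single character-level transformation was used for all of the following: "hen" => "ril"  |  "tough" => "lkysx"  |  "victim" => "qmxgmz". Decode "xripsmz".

violent

Two steps: reverse the string, then apply a Caesar shift of +4.
Decoding xripsmz: shift back: x−4=t, r−4=n, i−4=e, p−4=l, s−4=o, m−4=i, z−4=v → tneloiv; then reverse → violent.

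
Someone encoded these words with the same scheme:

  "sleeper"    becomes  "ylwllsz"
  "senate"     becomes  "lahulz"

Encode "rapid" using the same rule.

kpwhy

The output letters match the input read backwards, each shifted +7: sleeper reversed is repeels. The word is reversed, then every letter is shifted forward by 7.
Applying it to rapid: reverse → dipar; then shift: d+7=k, i+7=p, p+7=w, a+7=h, r+7=y.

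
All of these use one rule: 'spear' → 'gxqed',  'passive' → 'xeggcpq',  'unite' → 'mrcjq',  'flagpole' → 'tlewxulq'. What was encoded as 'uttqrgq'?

s(18)→g(6) and p(15)→x(23) fit y≡3x+4 (mod 26); the inverse of 3 mod 26 is 9. Each letter's alphabet position (a=0..z=25) is mapped through 3·x+4 mod 26 — an affine cipher.
Reversing it on uttqrgq: u(20)→9·(20−4)≡14=o; t(19)→9·(19−4)≡5=f; t(19)→9·(19−4)≡5=f; q(16)→9·(16−4)≡4=e; r(17)→9·(17−4)≡13=n; g(6)→9·(6−4)≡18=s; q(16)→9·(16−4)≡4=e (all mod 26).

offense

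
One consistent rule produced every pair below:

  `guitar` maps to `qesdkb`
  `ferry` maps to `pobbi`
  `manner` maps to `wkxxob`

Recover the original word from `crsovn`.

Compare letters: g→q is +10, u→e is +10, i→s is +10 — a constant shift. This is a Caesar cipher with shift 10.
Decoding crsovn: c−10=s, r−10=h, s−10=i, o−10=e, v−10=l, n−10=d.

shield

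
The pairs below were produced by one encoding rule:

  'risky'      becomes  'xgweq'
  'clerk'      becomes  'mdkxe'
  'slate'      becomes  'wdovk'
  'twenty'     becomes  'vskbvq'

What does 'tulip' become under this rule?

vudgz

Each letter's alphabet position (a=0..z=25) is mapped through 25·x+14 mod 26 — an affine cipher.
On tulip: t(19)→25·19+14≡21=v; u(20)→25·20+14≡20=u; l(11)→25·11+14≡3=d; i(8)→25·8+14≡6=g; p(15)→25·15+14≡25=z (all mod 26).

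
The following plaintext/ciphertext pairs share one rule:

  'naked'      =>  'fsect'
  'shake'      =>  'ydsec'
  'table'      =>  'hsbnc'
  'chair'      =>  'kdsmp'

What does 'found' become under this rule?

loqft

n(13)→f(5) and a(0)→s(18) fit y≡9x+18 (mod 26); the inverse of 9 mod 26 is 3. Treating letters as 0–25, the rule is x ↦ 9x + 18 (mod 26).
On found: f(5)→9·5+18≡11=l; o(14)→9·14+18≡14=o; u(20)→9·20+18≡16=q; n(13)→9·13+18≡5=f; d(3)→9·3+18≡19=t (all mod 26).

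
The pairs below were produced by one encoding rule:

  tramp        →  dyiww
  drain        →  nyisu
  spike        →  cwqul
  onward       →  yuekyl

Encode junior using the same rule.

Shifts by position in tramp: pos 0: t→d (+10), pos 1: r→y (+7), pos 2: a→i (+8), pos 3: m→w (+10), pos 4: p→w (+7) — repeating every 3. A repeating key of period 3 is used — shifts +10, +7, +8 over and over.
Applying it to junior: j+10=t, u+7=b, n+8=v, i+10=s, o+7=v, r+8=z.

tbvsvz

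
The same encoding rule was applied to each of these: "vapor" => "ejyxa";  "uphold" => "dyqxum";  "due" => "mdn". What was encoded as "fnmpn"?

Compare letters: v→e is +9, a→j is +9, p→y is +9 — a constant shift. Every letter moves 9 places later in the alphabet, wrapping around z→a.
Undoing it on fnmpn: f−9=w, n−9=e, m−9=d, p−9=g, n−9=e.

wedge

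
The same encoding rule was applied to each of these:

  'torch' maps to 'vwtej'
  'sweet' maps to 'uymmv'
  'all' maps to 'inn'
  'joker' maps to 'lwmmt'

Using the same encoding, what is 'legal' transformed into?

nmiin

The shift depends on letter class: consonant t→v is +2, but vowel o→w is +8. The rule splits by letter class: vowels +8, consonants +2.
On legal: l(cons)+2=n, e(vowel)+8=m, g(cons)+2=i, a(vowel)+8=i, l(cons)+2=n.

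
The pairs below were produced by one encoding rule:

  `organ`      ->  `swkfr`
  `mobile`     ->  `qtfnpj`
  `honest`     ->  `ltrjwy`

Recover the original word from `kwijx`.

Shifts by position in organ: pos 0: o→s (+4), pos 1: r→w (+5), pos 2: g→k (+4), pos 3: a→f (+5) — repeating every 2. It's a Vigenère-style cipher with numeric key [4,5]: position i shifts by key[i mod 2].
Reversing it on kwijx: k−4=g, w−5=r, i−4=e, j−5=e, x−4=t.

greet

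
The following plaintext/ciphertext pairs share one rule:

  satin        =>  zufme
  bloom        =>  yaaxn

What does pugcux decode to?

Read the word backwards and shift each letter +12.
Reversing it on pugcux: shift back: p−12=d, u−12=i, g−12=u, c−12=q, u−12=i, x−12=l → diuqil; then reverse → liquid.

liquid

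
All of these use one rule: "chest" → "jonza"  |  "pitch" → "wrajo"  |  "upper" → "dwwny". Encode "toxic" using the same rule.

axerj

The shift depends on letter class: consonant c→j is +7, but vowel e→n is +9. The rule splits by letter class: vowels +9, consonants +7.
On toxic: t(cons)+7=a, o(vowel)+9=x, x(cons)+7=e, i(vowel)+9=r, c(cons)+7=j.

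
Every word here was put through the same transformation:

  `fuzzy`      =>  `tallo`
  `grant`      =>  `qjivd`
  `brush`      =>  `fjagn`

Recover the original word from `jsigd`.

roast

f(5)→t(19) and u(20)→a(0) fit y≡23x+8 (mod 26); the inverse of 23 mod 26 is 17. Each letter's alphabet position (a=0..z=25) is mapped through 23·x+8 mod 26 — an affine cipher.
Undoing it on jsigd: j(9)→17·(9−8)≡17=r; s(18)→17·(18−8)≡14=o; i(8)→17·(8−8)≡0=a; g(6)→17·(6−8)≡18=s; d(3)→17·(3−8)≡19=t (all mod 26).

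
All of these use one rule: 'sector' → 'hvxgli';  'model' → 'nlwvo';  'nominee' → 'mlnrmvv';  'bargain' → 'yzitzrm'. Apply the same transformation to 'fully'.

s(18)→h(7) and e(4)→v(21) fit y≡25x+25 (mod 26); the inverse of 25 mod 26 is 25. Each letter's alphabet position (a=0..z=25) is mapped through 25·x+25 mod 26 — an affine cipher.
On fully: f(5)→25·5+25≡20=u; u(20)→25·20+25≡5=f; l(11)→25·11+25≡14=o; l(11)→25·11+25≡14=o; y(24)→25·24+25≡1=b (all mod 26).

ufoob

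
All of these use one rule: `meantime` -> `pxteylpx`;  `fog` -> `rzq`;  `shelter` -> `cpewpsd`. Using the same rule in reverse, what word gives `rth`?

The word is reversed, then every letter is shifted forward by 11.
Decoding rth: shift back: r−11=g, t−11=i, h−11=w → giw; then reverse → wig.

wig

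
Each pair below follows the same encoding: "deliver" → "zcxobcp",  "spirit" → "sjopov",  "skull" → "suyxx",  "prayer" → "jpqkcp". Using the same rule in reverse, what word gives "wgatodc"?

combine

d(3)→z(25) and e(4)→c(2) fit y≡3x+16 (mod 26); the inverse of 3 mod 26 is 9. Each letter's alphabet position (a=0..z=25) is mapped through 3·x+16 mod 26 — an affine cipher.
Reversing it on wgatodc: w(22)→9·(22−16)≡2=c; g(6)→9·(6−16)≡14=o; a(0)→9·(0−16)≡12=m; t(19)→9·(19−16)≡1=b; o(14)→9·(14−16)≡8=i; d(3)→9·(3−16)≡13=n; c(2)→9·(2−16)≡4=e (all mod 26).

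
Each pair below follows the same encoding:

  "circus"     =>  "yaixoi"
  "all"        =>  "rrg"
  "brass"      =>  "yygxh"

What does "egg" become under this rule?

The output letters match the input read backwards, each shifted +6: circus reversed is sucric. Two steps: reverse the string, then apply a Caesar shift of +6.
On egg: reverse → gge; then shift: g+6=m, g+6=m, e+6=k.

mmk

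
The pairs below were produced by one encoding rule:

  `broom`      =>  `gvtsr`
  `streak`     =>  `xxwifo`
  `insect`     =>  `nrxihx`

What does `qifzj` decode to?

Shifts by position in broom: pos 0: b→g (+5), pos 1: r→v (+4), pos 2: o→t (+5), pos 3: o→s (+4) — repeating every 2. It's a Vigenère-style cipher with numeric key [5,4]: position i shifts by key[i mod 2].
Decoding qifzj: q−5=l, i−4=e, f−5=a, z−4=v, j−5=e.

leave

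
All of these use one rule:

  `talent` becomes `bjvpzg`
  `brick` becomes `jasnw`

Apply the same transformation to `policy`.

xxvtol

The shift increases by 1 at each position, starting from +8: 8, 9, 10, ….
On policy: p+8=x, o+9=x, l+10=v, i+11=t, c+12=o, y+13=l.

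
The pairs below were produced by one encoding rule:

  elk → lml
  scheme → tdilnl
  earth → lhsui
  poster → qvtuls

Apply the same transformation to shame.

The shift depends on letter class: consonant l→m is +1, but vowel e→l is +7. Vowels shift forward by 7 and consonants shift forward by 1.
For shame: s(cons)+1=t, h(cons)+1=i, a(vowel)+7=h, m(cons)+1=n, e(vowel)+7=l.

tihnl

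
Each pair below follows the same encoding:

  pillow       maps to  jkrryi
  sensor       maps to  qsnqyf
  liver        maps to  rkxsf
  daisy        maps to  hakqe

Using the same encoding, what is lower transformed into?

p(15)→j(9) and i(8)→k(10) fit y≡11x+0 (mod 26); the inverse of 11 mod 26 is 19. Each letter's alphabet position (a=0..z=25) is mapped through 11·x+0 mod 26 — an affine cipher.
For lower: l(11)→11·11+0≡17=r; o(14)→11·14+0≡24=y; w(22)→11·22+0≡8=i; e(4)→11·4+0≡18=s; r(17)→11·17+0≡5=f (all mod 26).

ryisf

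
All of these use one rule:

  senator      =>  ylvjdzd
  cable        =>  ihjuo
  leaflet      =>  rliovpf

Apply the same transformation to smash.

ytibr

In senator: s→y is +6, e→l is +7, n→v is +8, a→j is +9 — the shift increases by 1 each position. The shift increases by 1 at each position, starting from +6: 6, 7, 8, ….
For smash: s+6=y, m+7=t, a+8=i, s+9=b, h+10=r.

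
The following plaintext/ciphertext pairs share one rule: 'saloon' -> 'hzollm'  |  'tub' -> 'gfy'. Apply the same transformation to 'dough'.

wlfts

Each pair mirrors across the alphabet (s↔h, a↔z, l↔o): positions sum to 25. Each letter is replaced by its mirror in the alphabet: a↔z, b↔y, c↔x, and so on (the Atbash cipher).
For dough: d↔w, o↔l, u↔f, g↔t, h↔s.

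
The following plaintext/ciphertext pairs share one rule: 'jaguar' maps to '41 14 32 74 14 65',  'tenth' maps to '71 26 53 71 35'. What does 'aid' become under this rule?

With a=1..z=26, the number is 3·pos + 11.
For aid: a=1→14, i=9→38, d=4→23.

14 38 23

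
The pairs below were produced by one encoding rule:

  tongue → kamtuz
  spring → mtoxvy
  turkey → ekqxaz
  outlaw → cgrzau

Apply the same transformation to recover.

The output letters match the input read backwards, each shifted +6: tongue reversed is eugnot. Two steps: reverse the string, then apply a Caesar shift of +6.
For recover: reverse → revocer; then shift: r+6=x, e+6=k, v+6=b, o+6=u, c+6=i, e+6=k, r+6=x.

xkbuikx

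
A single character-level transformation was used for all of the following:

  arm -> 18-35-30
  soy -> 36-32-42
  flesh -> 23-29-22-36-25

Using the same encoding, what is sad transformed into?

36-18-21

a is letter #1 and maps to 18: an offset of 17. Each letter is replaced by its alphabet position (a=1..z=26) + 17.
For sad: s=19→36, a=1→18, d=4→21.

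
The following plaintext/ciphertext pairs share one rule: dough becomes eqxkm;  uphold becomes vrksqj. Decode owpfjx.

number

In dough: d→e is +1, o→q is +2, u→x is +3, g→k is +4 — the shift increases by 1 each position. Each letter shifts forward by (position + 1), i.e. 1, 2, 3, … — the shift grows by one for each successive letter.
Decoding owpfjx: o−1=n, w−2=u, p−3=m, f−4=b, j−5=e, x−6=r.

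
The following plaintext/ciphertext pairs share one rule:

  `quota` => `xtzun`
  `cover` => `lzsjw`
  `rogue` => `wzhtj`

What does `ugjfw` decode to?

This is an affine cipher: with a=0,…,z=25, each position x becomes (25x+13) mod 26.
Decoding ugjfw: u(20)→25·(20−13)≡19=t; g(6)→25·(6−13)≡7=h; j(9)→25·(9−13)≡4=e; f(5)→25·(5−13)≡8=i; w(22)→25·(22−13)≡17=r (all mod 26).

their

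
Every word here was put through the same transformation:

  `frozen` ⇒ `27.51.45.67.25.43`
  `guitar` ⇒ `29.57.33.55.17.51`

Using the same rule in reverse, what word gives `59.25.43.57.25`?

f(#6)→27 and r(#18)→51: differences scale by 2, so n = 2·pos + 15. Each letter becomes 2×(its alphabet position, a=1..z=26) + 15.
Undoing it on 59.25.43.57.25: 59→(59−15)÷2=22=v, 25→(25−15)÷2=5=e, 43→(43−15)÷2=14=n, 57→(57−15)÷2=21=u, 25→(25−15)÷2=5=e.

venue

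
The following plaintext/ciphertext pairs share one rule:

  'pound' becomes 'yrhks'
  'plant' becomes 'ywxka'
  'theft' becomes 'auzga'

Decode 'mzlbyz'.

This is an affine cipher: with a=0,…,z=25, each position x becomes (7x+23) mod 26.
Reversing it on mzlbyz: m(12)→15·(12−23)≡17=r; z(25)→15·(25−23)≡4=e; l(11)→15·(11−23)≡2=c; b(1)→15·(1−23)≡8=i; y(24)→15·(24−23)≡15=p; z(25)→15·(25−23)≡4=e (all mod 26).

recipe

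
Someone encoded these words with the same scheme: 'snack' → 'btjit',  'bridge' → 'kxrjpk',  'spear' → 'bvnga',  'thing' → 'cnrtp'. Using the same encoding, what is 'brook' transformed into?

kxxut

Shifts by position in snack: pos 0: s→b (+9), pos 1: n→t (+6), pos 2: a→j (+9), pos 3: c→i (+6) — repeating every 2. The shifts repeat in a cycle of length 2: positions 0,1,… shift by +9, +6, then the pattern repeats.
Applying it to brook: b+9=k, r+6=x, o+9=x, o+6=u, k+9=t.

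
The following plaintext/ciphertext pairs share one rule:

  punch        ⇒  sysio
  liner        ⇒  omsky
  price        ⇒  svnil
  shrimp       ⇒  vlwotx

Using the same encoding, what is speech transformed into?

vtjkjp

Letter i (0-indexed) is shifted by i+3, so successive shifts are 3, 4, 5, ….
For speech: s+3=v, p+4=t, e+5=j, e+6=k, c+7=j, h+8=p.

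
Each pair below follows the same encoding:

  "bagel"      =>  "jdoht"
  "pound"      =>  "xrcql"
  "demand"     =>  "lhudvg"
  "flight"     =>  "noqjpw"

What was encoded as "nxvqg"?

funny

Shifts by position in bagel: pos 0: b→j (+8), pos 1: a→d (+3), pos 2: g→o (+8), pos 3: e→h (+3) — repeating every 2. It's a Vigenère-style cipher with numeric key [8,3]: position i shifts by key[i mod 2].
Undoing it on nxvqg: n−8=f, x−3=u, v−8=n, q−3=n, g−8=y.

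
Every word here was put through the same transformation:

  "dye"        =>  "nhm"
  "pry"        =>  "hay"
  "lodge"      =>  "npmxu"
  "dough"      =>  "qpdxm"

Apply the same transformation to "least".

The output letters match the input read backwards, each shifted +9: dye reversed is eyd. Read the word backwards and shift each letter +9.
For least: reverse → tsael; then shift: t+9=c, s+9=b, a+9=j, e+9=n, l+9=u.

cbjnu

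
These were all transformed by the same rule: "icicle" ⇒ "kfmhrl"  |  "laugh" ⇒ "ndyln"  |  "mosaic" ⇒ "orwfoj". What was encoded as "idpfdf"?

galaxy

Letter i (0-indexed) is shifted by i+2, so successive shifts are 2, 3, 4, ….
Decoding idpfdf: i−2=g, d−3=a, p−4=l, f−5=a, d−6=x, f−7=y.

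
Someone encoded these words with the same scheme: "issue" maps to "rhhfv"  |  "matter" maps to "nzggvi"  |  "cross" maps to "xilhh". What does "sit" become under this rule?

Each pair mirrors across the alphabet (i↔r, s↔h, s↔h): positions sum to 25. This is the alphabet-reversal cipher (Atbash): a becomes z, b becomes y, etc.
Applying it to sit: s↔h, i↔r, t↔g.

hrg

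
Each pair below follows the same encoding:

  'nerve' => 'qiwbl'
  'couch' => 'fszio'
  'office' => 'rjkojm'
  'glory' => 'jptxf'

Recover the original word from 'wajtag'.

twenty

In nerve: n→q is +3, e→i is +4, r→w is +5, v→b is +6 — the shift increases by 1 each position. The shift increases by 1 at each position, starting from +3: 3, 4, 5, ….
Decoding wajtag: w−3=t, a−4=w, j−5=e, t−6=n, a−7=t, g−8=y.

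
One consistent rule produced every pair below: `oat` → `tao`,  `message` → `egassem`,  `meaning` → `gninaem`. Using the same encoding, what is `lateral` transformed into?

The output letters match the input read backwards: oat reversed is tao. It's just the letters in reverse order.
Applying it to lateral: reverse → laretal.

laretal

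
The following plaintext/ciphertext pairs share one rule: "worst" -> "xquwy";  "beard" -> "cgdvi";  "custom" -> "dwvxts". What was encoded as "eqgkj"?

Letter i (0-indexed) is shifted by i+1, so successive shifts are 1, 2, 3, ….
Decoding eqgkj: e−1=d, q−2=o, g−3=d, k−4=g, j−5=e.

dodge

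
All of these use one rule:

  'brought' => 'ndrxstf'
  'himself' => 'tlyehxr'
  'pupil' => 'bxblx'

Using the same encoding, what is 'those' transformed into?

ftreh

The shift depends on letter class: consonant b→n is +12, but vowel o→r is +3. Two shifts are in play — +3 for a/e/i/o/u, +12 for every other letter.
On those: t(cons)+12=f, h(cons)+12=t, o(vowel)+3=r, s(cons)+12=e, e(vowel)+3=h.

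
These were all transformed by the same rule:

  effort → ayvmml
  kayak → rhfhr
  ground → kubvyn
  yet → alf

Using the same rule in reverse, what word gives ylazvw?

The output letters match the input read backwards, each shifted +7: effort reversed is troffe. The word is reversed, then every letter is shifted forward by 7.
Undoing it on ylazvw: shift back: y−7=r, l−7=e, a−7=t, z−7=s, v−7=o, w−7=p → retsop; then reverse → poster.

poster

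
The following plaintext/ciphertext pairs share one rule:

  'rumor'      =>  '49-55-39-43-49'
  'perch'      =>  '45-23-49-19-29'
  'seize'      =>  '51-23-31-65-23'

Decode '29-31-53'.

hit

Each letter becomes 2×(its alphabet position, a=1..z=26) + 13.
Decoding 29-31-53: 29→(29−13)÷2=8=h, 31→(31−13)÷2=9=i, 53→(53−13)÷2=20=t.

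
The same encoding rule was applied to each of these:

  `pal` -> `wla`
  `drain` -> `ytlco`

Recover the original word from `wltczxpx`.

memorial

Two steps: reverse the string, then apply a Caesar shift of +11.
Reversing it on wltczxpx: shift back: w−11=l, l−11=a, t−11=i, c−11=r, z−11=o, x−11=m, p−11=e, x−11=m → lairomem; then reverse → memorial.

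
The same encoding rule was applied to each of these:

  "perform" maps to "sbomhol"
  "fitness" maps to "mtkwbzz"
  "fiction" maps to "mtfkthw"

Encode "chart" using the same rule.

Each letter's alphabet position (a=0..z=25) is mapped through 11·x+9 mod 26 — an affine cipher.
For chart: c(2)→11·2+9≡5=f; h(7)→11·7+9≡8=i; a(0)→11·0+9≡9=j; r(17)→11·17+9≡14=o; t(19)→11·19+9≡10=k (all mod 26).

fijok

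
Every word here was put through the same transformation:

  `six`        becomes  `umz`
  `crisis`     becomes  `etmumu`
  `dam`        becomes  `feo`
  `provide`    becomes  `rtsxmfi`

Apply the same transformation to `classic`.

The shift depends on letter class: consonant s→u is +2, but vowel i→m is +4. Vowels shift forward by 4 and consonants shift forward by 2.
On classic: c(cons)+2=e, l(cons)+2=n, a(vowel)+4=e, s(cons)+2=u, s(cons)+2=u, i(vowel)+4=m, c(cons)+2=e.

eneuume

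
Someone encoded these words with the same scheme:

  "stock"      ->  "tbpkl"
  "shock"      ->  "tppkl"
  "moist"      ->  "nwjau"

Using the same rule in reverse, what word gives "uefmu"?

A repeating key of period 2 is used — shifts +1, +8 over and over.
Undoing it on uefmu: u−1=t, e−8=w, f−1=e, m−8=e, u−1=t.

tweet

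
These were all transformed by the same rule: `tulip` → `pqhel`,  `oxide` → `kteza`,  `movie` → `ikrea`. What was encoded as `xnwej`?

Compare letters: t→p is +22, u→q is +22, l→h is +22 — a constant shift. It's a constant shift of +22 (ROT22).
Decoding xnwej: x−22=b, n−22=r, w−22=a, e−22=i, j−22=n.

brain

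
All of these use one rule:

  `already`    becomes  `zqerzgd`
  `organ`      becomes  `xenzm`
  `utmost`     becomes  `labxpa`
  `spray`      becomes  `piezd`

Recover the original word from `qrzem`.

a(0)→z(25) and l(11)→q(16) fit y≡11x+25 (mod 26); the inverse of 11 mod 26 is 19. Treating letters as 0–25, the rule is x ↦ 11x + 25 (mod 26).
Reversing it on qrzem: q(16)→19·(16−25)≡11=l; r(17)→19·(17−25)≡4=e; z(25)→19·(25−25)≡0=a; e(4)→19·(4−25)≡17=r; m(12)→19·(12−25)≡13=n (all mod 26).

learn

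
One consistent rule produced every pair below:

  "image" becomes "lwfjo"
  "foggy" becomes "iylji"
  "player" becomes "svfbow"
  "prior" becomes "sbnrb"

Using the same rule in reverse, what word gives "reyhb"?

Shifts by position in image: pos 0: i→l (+3), pos 1: m→w (+10), pos 2: a→f (+5), pos 3: g→j (+3), pos 4: e→o (+10) — repeating every 3. It's a Vigenère-style cipher with numeric key [3,10,5]: position i shifts by key[i mod 3].
Decoding reyhb: r−3=o, e−10=u, y−5=t, h−3=e, b−10=r.

outer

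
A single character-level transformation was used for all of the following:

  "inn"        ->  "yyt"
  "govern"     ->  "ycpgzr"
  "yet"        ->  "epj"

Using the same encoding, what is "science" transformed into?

pnyptnd

Two steps: reverse the string, then apply a Caesar shift of +11.
On science: reverse → ecneics; then shift: e+11=p, c+11=n, n+11=y, e+11=p, i+11=t, c+11=n, s+11=d.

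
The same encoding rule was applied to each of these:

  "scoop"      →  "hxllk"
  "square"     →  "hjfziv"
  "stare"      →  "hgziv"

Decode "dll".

Each pair mirrors across the alphabet (s↔h, c↔x, o↔l): positions sum to 25. Each letter is replaced by its mirror in the alphabet: a↔z, b↔y, c↔x, and so on (the Atbash cipher).
Undoing it on dll: d↔w, l↔o, l↔o.

woo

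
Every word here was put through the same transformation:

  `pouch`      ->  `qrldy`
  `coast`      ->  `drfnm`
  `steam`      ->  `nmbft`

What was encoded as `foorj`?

arrow

p(15)→q(16) and o(14)→r(17) fit y≡25x+5 (mod 26); the inverse of 25 mod 26 is 25. Each letter's alphabet position (a=0..z=25) is mapped through 25·x+5 mod 26 — an affine cipher.
Reversing it on foorj: f(5)→25·(5−5)≡0=a; o(14)→25·(14−5)≡17=r; o(14)→25·(14−5)≡17=r; r(17)→25·(17−5)≡14=o; j(9)→25·(9−5)≡22=w (all mod 26).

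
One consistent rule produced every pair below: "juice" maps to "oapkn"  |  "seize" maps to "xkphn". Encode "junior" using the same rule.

In juice: j→o is +5, u→a is +6, i→p is +7, c→k is +8 — the shift increases by 1 each position. The shift increases by 1 at each position, starting from +5: 5, 6, 7, ….
On junior: j+5=o, u+6=a, n+7=u, i+8=q, o+9=x, r+10=b.

oauqxb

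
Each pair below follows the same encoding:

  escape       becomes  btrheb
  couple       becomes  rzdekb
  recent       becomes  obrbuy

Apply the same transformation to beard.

mbhow

This is an affine cipher: with a=0,…,z=25, each position x becomes (5x+7) mod 26.
For beard: b(1)→5·1+7≡12=m; e(4)→5·4+7≡1=b; a(0)→5·0+7≡7=h; r(17)→5·17+7≡14=o; d(3)→5·3+7≡22=w (all mod 26).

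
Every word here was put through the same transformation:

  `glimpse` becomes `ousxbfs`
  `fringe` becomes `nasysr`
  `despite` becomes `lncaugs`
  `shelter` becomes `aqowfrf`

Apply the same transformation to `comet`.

In glimpse: g→o is +8, l→u is +9, i→s is +10, m→x is +11 — the shift increases by 1 each position. Letter i (0-indexed) is shifted by i+8, so successive shifts are 8, 9, 10, ….
For comet: c+8=k, o+9=x, m+10=w, e+11=p, t+12=f.

kxwpf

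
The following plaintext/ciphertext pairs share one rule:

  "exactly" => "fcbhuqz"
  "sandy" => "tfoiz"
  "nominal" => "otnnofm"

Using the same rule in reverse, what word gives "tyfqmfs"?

stellar

A repeating key of period 2 is used — shifts +1, +5 over and over.
Decoding tyfqmfs: t−1=s, y−5=t, f−1=e, q−5=l, m−1=l, f−5=a, s−1=r.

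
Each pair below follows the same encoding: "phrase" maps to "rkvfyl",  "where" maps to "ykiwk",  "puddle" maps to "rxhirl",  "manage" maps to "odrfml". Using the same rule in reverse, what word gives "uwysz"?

stunt

In phrase: p→r is +2, h→k is +3, r→v is +4, a→f is +5 — the shift increases by 1 each position. Each letter shifts forward by (position + 2), i.e. 2, 3, 4, … — the shift grows by one for each successive letter.
Decoding uwysz: u−2=s, w−3=t, y−4=u, s−5=n, z−6=t.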